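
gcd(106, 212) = 106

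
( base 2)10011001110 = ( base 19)37e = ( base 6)5410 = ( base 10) 1230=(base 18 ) 3E6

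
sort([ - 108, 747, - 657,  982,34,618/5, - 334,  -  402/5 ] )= [ - 657,- 334, - 108, - 402/5 , 34,618/5, 747, 982 ] 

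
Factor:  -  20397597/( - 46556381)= 3^1*11^1*31^1*127^1*157^1 * 46556381^ ( - 1) 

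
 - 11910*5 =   -  59550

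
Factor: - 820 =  - 2^2*5^1*41^1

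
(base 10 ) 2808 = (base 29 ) 39O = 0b101011111000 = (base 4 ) 223320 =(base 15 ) c73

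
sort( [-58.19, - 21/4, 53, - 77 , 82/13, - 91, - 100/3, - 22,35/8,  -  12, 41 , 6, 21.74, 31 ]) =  [ - 91, - 77, - 58.19,- 100/3, - 22 ,-12, -21/4, 35/8,  6,82/13, 21.74, 31, 41, 53 ] 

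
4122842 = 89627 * 46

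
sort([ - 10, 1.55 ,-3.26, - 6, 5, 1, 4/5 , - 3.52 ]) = [-10, - 6, - 3.52 , - 3.26,4/5, 1, 1.55, 5]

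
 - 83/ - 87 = 83/87 = 0.95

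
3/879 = 1/293 = 0.00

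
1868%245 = 153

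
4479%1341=456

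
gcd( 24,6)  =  6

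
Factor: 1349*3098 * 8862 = 2^2*3^1*7^1*19^1*71^1*211^1*1549^1=37036088124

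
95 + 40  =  135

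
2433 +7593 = 10026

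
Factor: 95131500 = 2^2*3^1 * 5^3*63421^1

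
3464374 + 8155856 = 11620230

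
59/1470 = 59/1470 = 0.04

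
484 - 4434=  - 3950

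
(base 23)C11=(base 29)7GL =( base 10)6372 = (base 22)D3E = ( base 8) 14344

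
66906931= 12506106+54400825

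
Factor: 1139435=5^1*11^1*20717^1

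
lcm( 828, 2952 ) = 67896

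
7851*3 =23553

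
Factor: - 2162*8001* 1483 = -25653174246= - 2^1*3^2*7^1*23^1*  47^1*127^1*1483^1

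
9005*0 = 0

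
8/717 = 8/717  =  0.01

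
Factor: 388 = 2^2*97^1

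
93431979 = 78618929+14813050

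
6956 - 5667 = 1289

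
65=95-30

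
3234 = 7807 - 4573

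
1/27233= 1/27233 = 0.00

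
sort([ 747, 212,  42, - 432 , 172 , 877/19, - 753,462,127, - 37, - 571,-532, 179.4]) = [ - 753  , - 571, - 532, - 432, - 37,42,877/19,  127,172,179.4, 212,462,747]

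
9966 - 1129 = 8837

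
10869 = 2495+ 8374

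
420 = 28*15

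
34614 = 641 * 54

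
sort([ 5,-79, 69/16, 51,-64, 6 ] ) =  [ - 79, - 64,  69/16,5,6,51]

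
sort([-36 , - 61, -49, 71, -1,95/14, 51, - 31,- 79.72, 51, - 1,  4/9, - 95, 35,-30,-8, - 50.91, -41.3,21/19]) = [ - 95, - 79.72 , - 61, - 50.91, - 49, - 41.3, - 36,-31 ,-30,-8,-1,-1,  4/9,21/19,95/14,  35, 51,  51,71]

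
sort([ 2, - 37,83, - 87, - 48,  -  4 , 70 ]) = [-87,- 48, -37, - 4, 2,70,83]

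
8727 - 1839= 6888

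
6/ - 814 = - 1 + 404/407  =  -0.01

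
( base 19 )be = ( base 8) 337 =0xDF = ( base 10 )223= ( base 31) 76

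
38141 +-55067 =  - 16926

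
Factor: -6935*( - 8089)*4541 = 5^1*19^2*73^1*239^1*8089^1 = 254737453315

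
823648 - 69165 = 754483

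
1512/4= 378=378.00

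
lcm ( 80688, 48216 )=3953712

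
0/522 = 0 = 0.00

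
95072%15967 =15237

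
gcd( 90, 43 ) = 1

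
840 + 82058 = 82898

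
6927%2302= 21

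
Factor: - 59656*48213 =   -  2^3*3^2 *11^1*487^1*7457^1= - 2876194728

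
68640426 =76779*894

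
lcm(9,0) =0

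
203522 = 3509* 58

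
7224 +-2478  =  4746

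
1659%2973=1659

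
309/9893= 309/9893 = 0.03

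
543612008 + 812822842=1356434850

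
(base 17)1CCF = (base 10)8600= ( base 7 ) 34034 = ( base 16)2198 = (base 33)7tk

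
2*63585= 127170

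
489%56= 41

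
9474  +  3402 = 12876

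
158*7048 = 1113584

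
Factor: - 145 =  - 5^1*29^1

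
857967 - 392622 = 465345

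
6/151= 6/151= 0.04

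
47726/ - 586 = - 23863/293=-81.44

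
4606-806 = 3800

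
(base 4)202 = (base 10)34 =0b100010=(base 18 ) 1g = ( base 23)1b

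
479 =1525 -1046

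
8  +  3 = 11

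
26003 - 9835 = 16168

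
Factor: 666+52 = 2^1*359^1 = 718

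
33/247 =33/247 = 0.13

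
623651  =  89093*7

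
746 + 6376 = 7122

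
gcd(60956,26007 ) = 1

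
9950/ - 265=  -1990/53 = - 37.55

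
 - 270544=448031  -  718575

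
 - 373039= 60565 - 433604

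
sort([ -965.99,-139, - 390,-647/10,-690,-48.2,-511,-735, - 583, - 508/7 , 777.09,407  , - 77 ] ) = [ - 965.99,-735 ,  -  690,-583,-511 , - 390,  -  139, - 77,-508/7, - 647/10,-48.2, 407, 777.09] 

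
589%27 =22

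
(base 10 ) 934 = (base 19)2b3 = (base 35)QO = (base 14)4aa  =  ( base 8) 1646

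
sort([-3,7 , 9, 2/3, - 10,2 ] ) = [  -  10 , - 3, 2/3,  2,  7, 9]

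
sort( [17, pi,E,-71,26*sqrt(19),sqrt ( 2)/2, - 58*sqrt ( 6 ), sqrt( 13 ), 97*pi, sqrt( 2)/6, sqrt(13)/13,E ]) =[-58 * sqrt(6),  -  71, sqrt( 2)/6, sqrt(13)/13,sqrt( 2)/2,  E, E,pi, sqrt(13) , 17,26 * sqrt(19), 97*pi ] 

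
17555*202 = 3546110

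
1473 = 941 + 532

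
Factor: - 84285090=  - 2^1 * 3^3* 5^1*487^1 * 641^1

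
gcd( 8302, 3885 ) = 7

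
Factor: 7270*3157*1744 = 2^5*5^1*7^1*11^1*41^1 * 109^1*727^1 = 40027224160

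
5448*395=2151960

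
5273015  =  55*95873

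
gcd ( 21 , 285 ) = 3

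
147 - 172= - 25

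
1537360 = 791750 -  - 745610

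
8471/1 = 8471  =  8471.00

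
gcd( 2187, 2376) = 27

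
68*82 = 5576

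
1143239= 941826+201413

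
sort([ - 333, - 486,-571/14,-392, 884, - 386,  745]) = [ - 486, - 392,-386,-333, - 571/14,745, 884]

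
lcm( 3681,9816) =29448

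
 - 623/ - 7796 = 623/7796= 0.08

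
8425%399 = 46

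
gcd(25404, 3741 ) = 87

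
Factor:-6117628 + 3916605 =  - 2201023 =- 11^1*73^1*2741^1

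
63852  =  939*68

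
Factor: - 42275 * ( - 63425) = 2681291875= 5^4 * 19^1* 43^1*59^1*89^1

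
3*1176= 3528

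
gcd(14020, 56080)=14020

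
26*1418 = 36868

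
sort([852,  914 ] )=[852,914]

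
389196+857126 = 1246322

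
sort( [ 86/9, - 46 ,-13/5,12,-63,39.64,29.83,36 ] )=[ - 63,-46,  -  13/5,86/9,12, 29.83, 36,39.64]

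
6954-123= 6831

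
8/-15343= - 1 + 15335/15343 = -  0.00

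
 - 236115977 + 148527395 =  - 87588582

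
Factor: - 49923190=  -  2^1*5^1*2081^1* 2399^1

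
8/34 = 4/17 = 0.24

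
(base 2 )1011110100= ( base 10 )756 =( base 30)p6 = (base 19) 21F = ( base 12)530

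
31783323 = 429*74087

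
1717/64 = 1717/64 = 26.83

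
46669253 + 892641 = 47561894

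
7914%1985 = 1959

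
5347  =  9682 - 4335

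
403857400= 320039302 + 83818098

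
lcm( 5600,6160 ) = 61600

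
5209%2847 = 2362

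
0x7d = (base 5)1000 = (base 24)55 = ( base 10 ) 125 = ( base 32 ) 3T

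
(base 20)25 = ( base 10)45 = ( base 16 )2D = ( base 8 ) 55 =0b101101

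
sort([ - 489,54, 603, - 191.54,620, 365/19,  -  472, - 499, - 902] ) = [ - 902, - 499, - 489 , - 472, - 191.54,365/19,54, 603,620]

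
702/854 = 351/427 = 0.82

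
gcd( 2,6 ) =2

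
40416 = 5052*8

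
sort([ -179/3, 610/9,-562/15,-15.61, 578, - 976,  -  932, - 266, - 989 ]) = [ - 989,-976, -932,-266  ,-179/3, - 562/15  , - 15.61,  610/9, 578]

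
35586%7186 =6842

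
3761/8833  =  3761/8833=0.43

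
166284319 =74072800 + 92211519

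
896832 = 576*1557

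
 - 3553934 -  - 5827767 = 2273833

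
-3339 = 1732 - 5071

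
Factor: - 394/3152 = -1/8 = -2^( - 3)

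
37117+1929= 39046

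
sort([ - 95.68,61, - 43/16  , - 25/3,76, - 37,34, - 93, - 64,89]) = [ - 95.68, - 93, - 64, - 37, - 25/3, - 43/16,34,61,76, 89]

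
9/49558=9/49558 = 0.00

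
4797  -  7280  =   - 2483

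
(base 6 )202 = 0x4A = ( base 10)74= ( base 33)28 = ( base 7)134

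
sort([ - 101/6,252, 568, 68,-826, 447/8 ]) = [ - 826, - 101/6,447/8, 68, 252,568 ] 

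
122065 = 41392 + 80673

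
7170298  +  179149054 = 186319352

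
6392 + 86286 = 92678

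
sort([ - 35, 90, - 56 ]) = [ - 56 , - 35  ,  90 ]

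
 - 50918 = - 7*7274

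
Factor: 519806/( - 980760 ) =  - 2^( - 2 )*3^(-1)*5^( - 1)*7^1*11^(-1)*107^1*347^1*743^( - 1 ) = -259903/490380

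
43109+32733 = 75842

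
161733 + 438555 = 600288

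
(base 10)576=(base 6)2400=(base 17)1gf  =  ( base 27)L9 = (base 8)1100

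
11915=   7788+4127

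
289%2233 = 289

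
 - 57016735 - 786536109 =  - 843552844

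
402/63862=201/31931=0.01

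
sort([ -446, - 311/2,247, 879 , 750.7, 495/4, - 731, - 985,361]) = [  -  985, - 731, - 446 , - 311/2, 495/4 , 247, 361,750.7,879 ] 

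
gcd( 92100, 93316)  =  4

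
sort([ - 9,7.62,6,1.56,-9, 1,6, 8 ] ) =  [ - 9, - 9,1,  1.56,6,6,7.62,8] 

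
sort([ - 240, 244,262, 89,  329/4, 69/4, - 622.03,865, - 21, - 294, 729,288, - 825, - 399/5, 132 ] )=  [ - 825, - 622.03, - 294, - 240 , - 399/5, - 21,  69/4, 329/4,89, 132,  244, 262, 288, 729,865]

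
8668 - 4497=4171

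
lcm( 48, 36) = 144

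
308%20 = 8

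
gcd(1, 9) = 1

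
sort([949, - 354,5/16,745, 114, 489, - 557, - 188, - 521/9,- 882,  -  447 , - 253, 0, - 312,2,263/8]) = [ - 882, - 557, - 447, - 354, - 312,  -  253,  -  188, - 521/9,0,5/16 , 2,  263/8, 114,489 , 745,949]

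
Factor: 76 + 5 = 81=   3^4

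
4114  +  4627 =8741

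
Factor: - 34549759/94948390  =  - 2^( - 1 ) * 5^( - 1) * 29^1*401^1 * 2971^1*9494839^( - 1 ) 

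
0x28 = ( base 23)1H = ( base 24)1g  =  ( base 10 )40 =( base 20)20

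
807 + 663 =1470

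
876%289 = 9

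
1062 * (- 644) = - 683928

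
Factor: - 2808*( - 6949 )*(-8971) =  -175049257032 = -2^3 *3^3*13^1*6949^1*8971^1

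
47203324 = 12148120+35055204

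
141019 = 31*4549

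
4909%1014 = 853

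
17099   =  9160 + 7939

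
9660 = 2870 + 6790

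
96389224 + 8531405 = 104920629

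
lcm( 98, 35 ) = 490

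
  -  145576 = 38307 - 183883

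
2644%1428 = 1216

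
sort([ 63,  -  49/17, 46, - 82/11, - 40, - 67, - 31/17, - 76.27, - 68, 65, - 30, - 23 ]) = [ - 76.27, - 68, - 67,  -  40, - 30, - 23,- 82/11, - 49/17, - 31/17, 46, 63,65]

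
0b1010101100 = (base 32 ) lc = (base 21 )1bc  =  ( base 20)1E4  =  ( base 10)684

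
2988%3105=2988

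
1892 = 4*473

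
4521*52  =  235092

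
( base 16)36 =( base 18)30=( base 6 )130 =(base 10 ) 54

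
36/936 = 1/26= 0.04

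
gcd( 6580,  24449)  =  1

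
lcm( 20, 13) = 260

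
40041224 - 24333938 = 15707286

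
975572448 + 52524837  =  1028097285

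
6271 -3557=2714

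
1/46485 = 1/46485 = 0.00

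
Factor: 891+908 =1799 = 7^1*257^1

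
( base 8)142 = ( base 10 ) 98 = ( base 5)343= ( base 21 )4e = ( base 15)68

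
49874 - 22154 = 27720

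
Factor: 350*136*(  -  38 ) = -1808800= - 2^5*5^2*7^1  *17^1*19^1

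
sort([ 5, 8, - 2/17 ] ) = [-2/17,5,8]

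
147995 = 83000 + 64995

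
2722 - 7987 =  - 5265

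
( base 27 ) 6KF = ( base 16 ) 1341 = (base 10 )4929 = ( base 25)7M4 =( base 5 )124204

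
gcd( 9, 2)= 1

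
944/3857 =944/3857 = 0.24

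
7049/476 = 14+55/68 = 14.81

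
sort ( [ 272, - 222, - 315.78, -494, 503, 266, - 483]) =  [-494, - 483, - 315.78 , - 222, 266, 272, 503] 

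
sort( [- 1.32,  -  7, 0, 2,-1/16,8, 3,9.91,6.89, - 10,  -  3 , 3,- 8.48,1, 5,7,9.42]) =[-10, - 8.48, - 7, -3,- 1.32,  -  1/16,0,1, 2,3,3, 5,  6.89,7, 8, 9.42, 9.91]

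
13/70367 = 13/70367 = 0.00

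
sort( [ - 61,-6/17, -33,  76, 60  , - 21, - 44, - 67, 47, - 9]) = [  -  67, - 61, - 44, - 33, -21, - 9,- 6/17,47,60, 76]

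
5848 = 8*731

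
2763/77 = 2763/77=35.88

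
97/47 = 97/47 = 2.06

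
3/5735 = 3/5735 = 0.00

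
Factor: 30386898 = 2^1 * 3^2*1688161^1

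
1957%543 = 328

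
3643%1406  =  831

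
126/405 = 14/45 = 0.31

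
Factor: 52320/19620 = 8/3 = 2^3*3^( - 1)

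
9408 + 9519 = 18927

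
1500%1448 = 52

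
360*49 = 17640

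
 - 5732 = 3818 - 9550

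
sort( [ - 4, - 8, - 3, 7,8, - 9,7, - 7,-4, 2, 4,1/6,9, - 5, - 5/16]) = [-9, - 8,-7, - 5, - 4, - 4, - 3,-5/16,1/6,2,4 , 7, 7,8, 9 ] 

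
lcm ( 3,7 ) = 21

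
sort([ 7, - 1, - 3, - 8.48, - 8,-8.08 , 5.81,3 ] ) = [-8.48, - 8.08, - 8 ,  -  3, -1, 3, 5.81,  7]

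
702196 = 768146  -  65950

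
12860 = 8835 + 4025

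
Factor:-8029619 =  - 13^1*523^1*1181^1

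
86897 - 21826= 65071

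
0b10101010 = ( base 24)72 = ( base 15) b5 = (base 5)1140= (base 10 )170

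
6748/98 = 482/7=68.86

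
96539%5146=3911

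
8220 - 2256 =5964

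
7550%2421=287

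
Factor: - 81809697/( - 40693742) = 2^(-1)*3^1 * 83^1*101^1*569^( - 1)*3253^1*35759^( - 1 )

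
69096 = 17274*4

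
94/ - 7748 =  - 1 + 3827/3874 = - 0.01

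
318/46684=159/23342 = 0.01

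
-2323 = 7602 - 9925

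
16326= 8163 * 2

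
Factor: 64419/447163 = 3^1*109^1*139^( - 1)*197^1*3217^( - 1)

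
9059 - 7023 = 2036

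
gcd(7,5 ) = 1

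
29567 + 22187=51754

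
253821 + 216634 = 470455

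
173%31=18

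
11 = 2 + 9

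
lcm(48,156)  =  624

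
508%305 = 203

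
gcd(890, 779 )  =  1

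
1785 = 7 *255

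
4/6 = 2/3 = 0.67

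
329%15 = 14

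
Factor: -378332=  -  2^2* 94583^1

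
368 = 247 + 121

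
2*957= 1914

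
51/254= 51/254  =  0.20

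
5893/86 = 68 + 45/86 = 68.52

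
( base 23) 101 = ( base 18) 1b8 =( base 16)212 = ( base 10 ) 530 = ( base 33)g2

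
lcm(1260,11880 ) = 83160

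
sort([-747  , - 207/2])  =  [ - 747, - 207/2] 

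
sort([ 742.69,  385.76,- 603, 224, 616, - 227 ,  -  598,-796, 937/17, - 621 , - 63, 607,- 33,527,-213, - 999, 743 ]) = [ - 999, - 796, - 621, - 603,-598, - 227, - 213,-63, - 33,937/17,224,385.76, 527, 607, 616,742.69 , 743] 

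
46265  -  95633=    - 49368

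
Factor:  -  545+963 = 2^1* 11^1*19^1 = 418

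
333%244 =89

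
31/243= 31/243 =0.13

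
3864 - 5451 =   -  1587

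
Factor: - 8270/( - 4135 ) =2 = 2^1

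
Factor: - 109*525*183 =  -3^2*5^2*7^1*61^1* 109^1= - 10472175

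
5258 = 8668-3410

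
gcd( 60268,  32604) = 988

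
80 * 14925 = 1194000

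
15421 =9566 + 5855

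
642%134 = 106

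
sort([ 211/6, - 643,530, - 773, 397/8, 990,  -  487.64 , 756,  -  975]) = [ - 975, - 773, - 643, - 487.64, 211/6,397/8,530,756,990 ] 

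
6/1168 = 3/584 = 0.01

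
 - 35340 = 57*(-620) 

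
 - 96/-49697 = 96/49697 = 0.00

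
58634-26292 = 32342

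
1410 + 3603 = 5013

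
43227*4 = 172908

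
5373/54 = 199/2 = 99.50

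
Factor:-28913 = - 29^1 * 997^1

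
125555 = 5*25111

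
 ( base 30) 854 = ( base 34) 6ca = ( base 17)187a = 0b1110010111010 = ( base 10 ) 7354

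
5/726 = 5/726  =  0.01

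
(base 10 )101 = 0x65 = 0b1100101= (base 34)2x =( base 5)401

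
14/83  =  14/83 = 0.17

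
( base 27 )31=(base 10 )82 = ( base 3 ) 10001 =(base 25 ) 37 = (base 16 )52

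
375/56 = 375/56 = 6.70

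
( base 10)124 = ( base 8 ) 174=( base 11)103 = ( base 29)48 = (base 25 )4o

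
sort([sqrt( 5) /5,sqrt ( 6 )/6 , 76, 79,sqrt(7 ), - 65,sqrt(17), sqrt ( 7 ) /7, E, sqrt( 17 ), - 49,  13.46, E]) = [-65, - 49, sqrt ( 7 ) /7,sqrt(6 )/6, sqrt(5 ) /5 , sqrt(7 ), E, E, sqrt(17 ), sqrt( 17),  13.46, 76, 79]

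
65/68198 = 5/5246=0.00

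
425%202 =21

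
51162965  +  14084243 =65247208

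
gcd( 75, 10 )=5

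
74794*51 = 3814494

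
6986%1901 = 1283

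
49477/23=2151 + 4/23= 2151.17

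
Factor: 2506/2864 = 7/8=   2^( - 3)*7^1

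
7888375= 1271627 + 6616748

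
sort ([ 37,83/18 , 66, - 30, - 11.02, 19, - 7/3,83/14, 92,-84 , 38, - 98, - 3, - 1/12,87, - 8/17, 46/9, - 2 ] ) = [-98, - 84, - 30, -11.02,-3, - 7/3, - 2, - 8/17 ,-1/12,83/18, 46/9, 83/14, 19, 37, 38, 66,87, 92] 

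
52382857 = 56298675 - 3915818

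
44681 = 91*491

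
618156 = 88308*7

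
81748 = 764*107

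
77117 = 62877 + 14240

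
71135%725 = 85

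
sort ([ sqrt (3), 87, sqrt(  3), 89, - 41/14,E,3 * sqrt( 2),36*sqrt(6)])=[ - 41/14,sqrt (3), sqrt( 3 ),E,3*sqrt(2),87, 36* sqrt(6),89]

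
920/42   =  21 + 19/21 = 21.90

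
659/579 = 1 + 80/579 = 1.14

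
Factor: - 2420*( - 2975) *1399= 2^2 * 5^3*7^1*11^2*17^1*1399^1 =10072100500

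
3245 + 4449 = 7694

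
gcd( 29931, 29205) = 33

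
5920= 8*740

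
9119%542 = 447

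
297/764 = 297/764=0.39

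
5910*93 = 549630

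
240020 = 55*4364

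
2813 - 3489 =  - 676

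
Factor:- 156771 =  - 3^2 *17419^1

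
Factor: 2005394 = 2^1*107^1*9371^1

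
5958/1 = 5958 =5958.00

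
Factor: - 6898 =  - 2^1*3449^1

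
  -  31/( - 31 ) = 1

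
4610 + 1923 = 6533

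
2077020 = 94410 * 22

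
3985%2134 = 1851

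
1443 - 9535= -8092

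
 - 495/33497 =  - 495/33497=- 0.01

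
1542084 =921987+620097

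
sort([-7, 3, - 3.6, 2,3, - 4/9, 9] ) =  [ - 7, - 3.6 ,  -  4/9, 2,3, 3,9]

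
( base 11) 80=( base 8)130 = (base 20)48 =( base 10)88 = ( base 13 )6a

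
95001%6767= 263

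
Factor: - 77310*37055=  - 2^1*3^2*5^2*859^1* 7411^1 = - 2864722050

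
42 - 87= - 45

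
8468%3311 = 1846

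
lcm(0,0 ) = 0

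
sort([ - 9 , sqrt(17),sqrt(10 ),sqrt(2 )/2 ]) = [-9,  sqrt( 2)/2, sqrt(10 ),sqrt ( 17 ) ]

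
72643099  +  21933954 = 94577053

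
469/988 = 469/988 = 0.47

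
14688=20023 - 5335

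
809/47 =17+10/47 = 17.21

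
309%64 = 53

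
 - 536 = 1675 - 2211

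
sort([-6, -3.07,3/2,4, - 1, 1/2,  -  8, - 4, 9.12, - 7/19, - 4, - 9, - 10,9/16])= [ - 10, - 9, - 8, - 6, - 4, - 4 , - 3.07, - 1 , - 7/19, 1/2 , 9/16,3/2,4, 9.12 ]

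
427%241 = 186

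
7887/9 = 2629/3  =  876.33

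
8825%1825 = 1525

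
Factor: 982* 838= 2^2*419^1*491^1=822916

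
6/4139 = 6/4139 = 0.00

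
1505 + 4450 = 5955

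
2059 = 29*71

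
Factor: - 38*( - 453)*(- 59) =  - 2^1 * 3^1*19^1*59^1*151^1 = - 1015626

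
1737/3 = 579 = 579.00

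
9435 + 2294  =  11729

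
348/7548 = 29/629 = 0.05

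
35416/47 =753 + 25/47 = 753.53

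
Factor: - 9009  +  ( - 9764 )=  - 18773 = - 18773^1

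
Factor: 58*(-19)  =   - 2^1*19^1*29^1= - 1102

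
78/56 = 1 + 11/28 = 1.39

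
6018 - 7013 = -995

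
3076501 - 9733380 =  -6656879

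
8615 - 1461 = 7154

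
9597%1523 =459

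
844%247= 103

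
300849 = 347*867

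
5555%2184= 1187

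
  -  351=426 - 777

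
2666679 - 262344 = 2404335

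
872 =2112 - 1240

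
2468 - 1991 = 477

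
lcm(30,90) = 90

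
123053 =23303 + 99750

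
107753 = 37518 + 70235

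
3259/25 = 130 + 9/25=130.36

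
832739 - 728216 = 104523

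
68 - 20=48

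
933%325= 283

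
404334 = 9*44926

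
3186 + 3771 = 6957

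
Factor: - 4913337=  - 3^1*11^1 * 13^2 * 881^1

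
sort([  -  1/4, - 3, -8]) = [ - 8, - 3,-1/4 ]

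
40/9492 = 10/2373 = 0.00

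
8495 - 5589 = 2906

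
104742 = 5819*18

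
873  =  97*9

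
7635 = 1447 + 6188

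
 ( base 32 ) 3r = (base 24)53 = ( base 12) a3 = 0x7B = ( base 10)123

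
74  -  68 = 6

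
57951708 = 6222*9314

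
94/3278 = 47/1639 = 0.03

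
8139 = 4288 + 3851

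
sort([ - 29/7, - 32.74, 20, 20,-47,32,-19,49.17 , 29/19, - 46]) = [ -47, - 46, - 32.74,-19,- 29/7,29/19,20, 20, 32,49.17 ]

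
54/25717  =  54/25717= 0.00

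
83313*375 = 31242375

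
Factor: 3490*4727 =16497230 = 2^1*5^1*29^1 * 163^1*349^1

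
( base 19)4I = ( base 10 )94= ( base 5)334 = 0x5e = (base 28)3a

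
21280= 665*32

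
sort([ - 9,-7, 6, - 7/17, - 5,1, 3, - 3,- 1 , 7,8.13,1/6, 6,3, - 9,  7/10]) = [-9, - 9, - 7, - 5, - 3,-1 , - 7/17, 1/6,7/10,1,3,3 , 6 , 6,7,8.13 ]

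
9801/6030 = 1+ 419/670  =  1.63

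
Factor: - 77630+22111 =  - 59^1*941^1 = - 55519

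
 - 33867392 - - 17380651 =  -16486741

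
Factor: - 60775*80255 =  - 5^3*7^1*11^1*13^1 *17^1*2293^1 = - 4877497625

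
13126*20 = 262520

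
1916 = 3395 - 1479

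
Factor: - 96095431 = - 41^1*2343791^1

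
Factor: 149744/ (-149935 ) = - 784/785 = - 2^4*5^( - 1) * 7^2*157^ ( - 1 )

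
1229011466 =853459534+375551932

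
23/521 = 23/521 = 0.04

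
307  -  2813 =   -  2506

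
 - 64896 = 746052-810948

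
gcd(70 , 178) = 2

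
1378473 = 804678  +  573795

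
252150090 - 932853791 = -680703701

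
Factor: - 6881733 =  - 3^3*254879^1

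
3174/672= 4+81/112 = 4.72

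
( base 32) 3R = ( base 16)7b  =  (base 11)102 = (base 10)123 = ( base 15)83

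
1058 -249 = 809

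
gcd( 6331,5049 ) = 1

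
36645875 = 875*41881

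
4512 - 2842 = 1670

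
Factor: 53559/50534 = 4869/4594 = 2^( -1)  *  3^2*541^1*2297^( - 1 ) 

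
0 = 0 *5549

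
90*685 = 61650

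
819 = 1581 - 762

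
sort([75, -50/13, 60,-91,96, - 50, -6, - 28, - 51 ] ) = [-91,- 51, - 50, - 28, - 6, -50/13, 60,75,96]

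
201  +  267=468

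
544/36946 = 272/18473 = 0.01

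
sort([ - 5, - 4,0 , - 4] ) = [ -5 , - 4, - 4,0]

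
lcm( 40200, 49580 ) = 1487400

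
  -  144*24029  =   - 3460176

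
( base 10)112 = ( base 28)40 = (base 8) 160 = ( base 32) 3g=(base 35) 37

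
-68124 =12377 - 80501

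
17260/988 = 17 + 116/247= 17.47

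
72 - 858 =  - 786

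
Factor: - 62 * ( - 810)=50220 = 2^2 * 3^4* 5^1*31^1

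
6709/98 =68 + 45/98 = 68.46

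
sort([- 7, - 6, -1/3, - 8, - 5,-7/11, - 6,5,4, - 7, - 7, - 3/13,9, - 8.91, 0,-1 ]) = [ - 8.91, - 8, - 7,- 7, - 7, - 6, - 6, - 5, - 1, - 7/11 , - 1/3, - 3/13,0, 4,5,9 ] 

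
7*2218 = 15526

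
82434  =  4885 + 77549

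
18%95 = 18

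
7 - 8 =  - 1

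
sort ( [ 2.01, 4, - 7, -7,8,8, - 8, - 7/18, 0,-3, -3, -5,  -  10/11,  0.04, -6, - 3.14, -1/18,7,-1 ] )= [ - 8,-7,  -  7, - 6,-5, - 3.14, - 3, - 3, - 1  ,-10/11,-7/18, - 1/18, 0, 0.04,2.01, 4,7,8, 8 ]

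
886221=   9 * 98469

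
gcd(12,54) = 6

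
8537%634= 295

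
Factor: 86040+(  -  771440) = -2^3 * 5^2*  23^1*  149^1 = -  685400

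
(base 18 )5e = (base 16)68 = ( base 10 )104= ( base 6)252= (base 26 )40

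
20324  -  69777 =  - 49453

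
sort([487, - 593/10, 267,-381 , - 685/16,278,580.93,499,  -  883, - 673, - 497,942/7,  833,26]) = [ -883 , - 673, - 497, - 381, - 593/10, - 685/16 , 26, 942/7, 267, 278,487,499,580.93,833]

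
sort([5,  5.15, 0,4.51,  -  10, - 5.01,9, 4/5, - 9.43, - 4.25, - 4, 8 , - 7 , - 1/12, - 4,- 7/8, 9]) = [ - 10, - 9.43, - 7,- 5.01, - 4.25, -4, - 4, - 7/8, - 1/12,0 , 4/5,4.51, 5, 5.15,8, 9,9]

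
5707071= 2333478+3373593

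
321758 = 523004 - 201246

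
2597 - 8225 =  - 5628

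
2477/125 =2477/125 = 19.82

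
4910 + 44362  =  49272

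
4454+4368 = 8822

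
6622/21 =315 + 1/3 = 315.33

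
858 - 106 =752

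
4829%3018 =1811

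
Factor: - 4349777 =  - 4349777^1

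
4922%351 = 8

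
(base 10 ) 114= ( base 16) 72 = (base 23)4M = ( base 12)96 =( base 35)39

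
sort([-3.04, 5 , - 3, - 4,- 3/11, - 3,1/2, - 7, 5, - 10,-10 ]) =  [ -10, - 10,  -  7, - 4,-3.04, - 3, - 3, - 3/11,1/2,5,5]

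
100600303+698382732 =798983035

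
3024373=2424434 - - 599939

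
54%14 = 12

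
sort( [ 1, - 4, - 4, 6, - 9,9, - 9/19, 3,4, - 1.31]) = [ - 9, - 4 ,-4, - 1.31, - 9/19,  1, 3, 4,6, 9] 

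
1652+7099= 8751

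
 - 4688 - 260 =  - 4948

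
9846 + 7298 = 17144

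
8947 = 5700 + 3247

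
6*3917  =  23502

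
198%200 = 198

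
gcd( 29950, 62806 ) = 2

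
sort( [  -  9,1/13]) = [-9,1/13]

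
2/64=1/32 = 0.03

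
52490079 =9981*5259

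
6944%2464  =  2016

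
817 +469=1286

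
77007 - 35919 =41088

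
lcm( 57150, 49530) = 742950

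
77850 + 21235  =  99085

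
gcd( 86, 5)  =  1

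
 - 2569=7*( - 367) 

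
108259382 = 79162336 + 29097046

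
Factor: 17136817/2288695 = 5^( -1 )*23^1*263^1*2833^1*457739^(  -  1)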